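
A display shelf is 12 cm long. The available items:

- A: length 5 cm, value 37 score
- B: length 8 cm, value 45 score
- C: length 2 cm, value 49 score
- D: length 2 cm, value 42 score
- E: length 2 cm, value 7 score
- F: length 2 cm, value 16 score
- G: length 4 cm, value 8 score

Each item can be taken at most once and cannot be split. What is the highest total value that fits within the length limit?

144 score

Check high-value combinations within 12 cm:
- A+C+D+F: length 5+2+2+2=11, value 37+49+42+16=144
- B+C+D: length 8+2+2=12, value 45+49+42=136
- A+C+D+E: length 5+2+2+2=11, value 37+49+42+7=135
Best: 144 score.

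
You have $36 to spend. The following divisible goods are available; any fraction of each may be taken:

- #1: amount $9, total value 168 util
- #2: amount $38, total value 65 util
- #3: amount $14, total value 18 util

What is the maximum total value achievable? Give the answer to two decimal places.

214.18

Take in order of value per unit:
- #1 (168/9 per unit): all 9 → value 168, running total 168.00
- #2 (65/38 per unit): 27 of 38 → value 27×65/38 = 46.1842, running total 214.18
Total 214.18.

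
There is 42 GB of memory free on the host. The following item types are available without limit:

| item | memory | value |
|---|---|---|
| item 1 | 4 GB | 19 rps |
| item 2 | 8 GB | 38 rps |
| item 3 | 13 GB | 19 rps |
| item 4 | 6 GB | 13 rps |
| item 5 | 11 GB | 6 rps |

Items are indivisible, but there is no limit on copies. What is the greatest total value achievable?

190 rps

Best value-per-unit is item 1 at 19/4, and filling with it alone uses memory 10×4=40. No mix of the others beats 10×19 = 190.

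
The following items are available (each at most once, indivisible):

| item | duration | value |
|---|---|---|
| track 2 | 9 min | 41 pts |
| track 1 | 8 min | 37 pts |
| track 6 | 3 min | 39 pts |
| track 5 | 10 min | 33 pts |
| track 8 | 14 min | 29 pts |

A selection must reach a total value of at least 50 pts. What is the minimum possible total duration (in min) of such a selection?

Subsets with value ≥ 50, sorted by total duration:
- track 1+track 6: duration 11, value 76
- track 2+track 6: duration 12, value 80
Minimum duration: 11 min.

11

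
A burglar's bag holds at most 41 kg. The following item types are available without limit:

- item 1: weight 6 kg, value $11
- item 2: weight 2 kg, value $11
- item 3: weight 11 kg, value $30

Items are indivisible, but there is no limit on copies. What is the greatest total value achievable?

Best value-per-unit is item 2 at 11/2, and filling with it alone uses weight 20×2=40. No mix of the others beats 20×11 = 220.

$220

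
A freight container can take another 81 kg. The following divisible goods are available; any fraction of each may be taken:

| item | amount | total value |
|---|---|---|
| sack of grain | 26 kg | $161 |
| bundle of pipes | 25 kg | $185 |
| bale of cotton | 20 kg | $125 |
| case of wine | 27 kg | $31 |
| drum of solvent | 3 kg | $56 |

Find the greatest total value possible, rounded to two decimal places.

Take in order of value per unit:
- drum of solvent (56/3 per unit): all 3 → value 56, running total 56.00
- bundle of pipes (185/25 per unit): all 25 → value 185, running total 241.00
- bale of cotton (125/20 per unit): all 20 → value 125, running total 366.00
- sack of grain (161/26 per unit): all 26 → value 161, running total 527.00
- case of wine (31/27 per unit): 7 of 27 → value 7×31/27 = 8.0370, running total 535.04
Total 535.04.

535.04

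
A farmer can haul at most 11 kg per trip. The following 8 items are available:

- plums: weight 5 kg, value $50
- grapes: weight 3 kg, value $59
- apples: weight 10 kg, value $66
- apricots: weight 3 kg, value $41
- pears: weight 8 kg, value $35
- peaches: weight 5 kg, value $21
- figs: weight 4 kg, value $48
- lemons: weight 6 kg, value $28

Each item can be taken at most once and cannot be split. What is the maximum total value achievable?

$150

This is a 0/1 knapsack; check combinations near the capacity.
- plums+grapes+apricots: weight 5+3+3=11, value 50+59+41=150
- grapes+apricots+figs: weight 3+3+4=10, value 59+41+48=148
- grapes+apricots+peaches: weight 3+3+5=11, value 59+41+21=121
- plums+grapes: weight 5+3=8, value 50+59=109
- grapes+figs: weight 3+4=7, value 59+48=107
Best: $150.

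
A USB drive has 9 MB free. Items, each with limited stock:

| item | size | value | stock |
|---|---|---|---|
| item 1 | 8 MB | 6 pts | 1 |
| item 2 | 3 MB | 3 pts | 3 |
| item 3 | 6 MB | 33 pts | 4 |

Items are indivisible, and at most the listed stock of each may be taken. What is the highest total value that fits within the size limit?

36 pts

Top feasible selections:
- 1×item 2 + 1×item 3: size 9, value 36
- 1×item 3: size 6, value 33
- 3×item 2: size 9, value 9
- 2×item 2: size 6, value 6
Best: 36 pts.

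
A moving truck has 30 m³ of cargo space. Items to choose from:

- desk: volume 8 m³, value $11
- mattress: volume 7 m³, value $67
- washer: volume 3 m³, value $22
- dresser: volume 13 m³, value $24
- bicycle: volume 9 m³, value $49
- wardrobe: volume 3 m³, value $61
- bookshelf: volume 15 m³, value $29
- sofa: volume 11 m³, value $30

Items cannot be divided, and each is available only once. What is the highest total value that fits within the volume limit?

$210

Check high-value combinations within 30 m³:
- desk+mattress+washer+bicycle+wardrobe: volume 8+7+3+9+3=30, value 11+67+22+49+61=210
- mattress+bicycle+wardrobe+sofa: volume 7+9+3+11=30, value 67+49+61+30=207
- mattress+washer+bicycle+wardrobe: volume 7+3+9+3=22, value 67+22+49+61=199
Best: $210.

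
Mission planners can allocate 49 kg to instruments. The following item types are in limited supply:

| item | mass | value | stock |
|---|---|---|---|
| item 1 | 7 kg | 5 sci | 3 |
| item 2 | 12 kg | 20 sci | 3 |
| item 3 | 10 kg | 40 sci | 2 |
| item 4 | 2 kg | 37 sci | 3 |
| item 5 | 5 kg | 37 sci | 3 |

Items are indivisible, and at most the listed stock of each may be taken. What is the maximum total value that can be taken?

307 sci

Best selections within mass 49 and stock limits:
- 1×item 1 + 2×item 3 + 3×item 4 + 3×item 5: mass 48, value 307
- 2×item 3 + 3×item 4 + 3×item 5: mass 41, value 302
Best: 307 sci.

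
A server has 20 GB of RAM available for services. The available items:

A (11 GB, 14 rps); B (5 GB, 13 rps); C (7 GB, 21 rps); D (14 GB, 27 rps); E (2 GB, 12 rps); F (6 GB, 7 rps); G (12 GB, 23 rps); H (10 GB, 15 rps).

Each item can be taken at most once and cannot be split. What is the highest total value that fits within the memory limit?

53 rps

Check high-value combinations within 20 GB:
- B+C+E+F: memory 5+7+2+6=20, value 13+21+12+7=53
- B+E+G: memory 5+2+12=19, value 13+12+23=48
- C+E+H: memory 7+2+10=19, value 21+12+15=48
Best: 53 rps.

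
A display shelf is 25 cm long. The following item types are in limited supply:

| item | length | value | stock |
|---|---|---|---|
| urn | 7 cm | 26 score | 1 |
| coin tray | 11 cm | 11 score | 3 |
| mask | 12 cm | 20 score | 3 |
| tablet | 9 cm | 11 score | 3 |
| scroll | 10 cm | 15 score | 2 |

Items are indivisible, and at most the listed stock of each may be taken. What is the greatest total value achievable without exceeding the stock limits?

48 score

Best selections within length 25 and stock limits:
- 1×urn + 2×tablet: length 25, value 48
- 1×urn + 1×mask: length 19, value 46
Best: 48 score.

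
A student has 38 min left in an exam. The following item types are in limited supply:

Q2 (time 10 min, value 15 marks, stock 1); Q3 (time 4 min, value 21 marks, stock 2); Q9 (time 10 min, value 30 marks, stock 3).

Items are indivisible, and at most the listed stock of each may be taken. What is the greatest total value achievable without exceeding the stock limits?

132 marks

Best selections within time 38 and stock limits:
- 2×Q3 + 3×Q9: time 38, value 132
- 1×Q2 + 2×Q3 + 2×Q9: time 38, value 117
- 1×Q3 + 3×Q9: time 34, value 111
Best: 132 marks.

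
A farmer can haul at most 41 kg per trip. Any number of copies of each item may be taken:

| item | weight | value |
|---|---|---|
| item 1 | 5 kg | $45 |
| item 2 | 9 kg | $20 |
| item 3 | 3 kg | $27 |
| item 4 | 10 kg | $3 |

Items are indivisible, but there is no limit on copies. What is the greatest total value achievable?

$369

Best value-per-unit is item 1 at 45/5; filling with it alone gives 8×45 = 360.
Optimal mix: 7×item 1 + 2×item 3 → weight 41, value 369.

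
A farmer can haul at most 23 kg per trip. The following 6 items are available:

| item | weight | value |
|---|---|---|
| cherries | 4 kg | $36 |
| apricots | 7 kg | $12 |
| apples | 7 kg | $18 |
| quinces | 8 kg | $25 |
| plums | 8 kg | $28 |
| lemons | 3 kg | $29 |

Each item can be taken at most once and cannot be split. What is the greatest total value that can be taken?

$118

Check high-value combinations within 23 kg:
- cherries+quinces+plums+lemons: weight 4+8+8+3=23, value 36+25+28+29=118
- cherries+apples+plums+lemons: weight 4+7+8+3=22, value 36+18+28+29=111
- cherries+apples+quinces+lemons: weight 4+7+8+3=22, value 36+18+25+29=108
- cherries+apricots+plums+lemons: weight 4+7+8+3=22, value 36+12+28+29=105
- cherries+apricots+quinces+lemons: weight 4+7+8+3=22, value 36+12+25+29=102
Best: $118.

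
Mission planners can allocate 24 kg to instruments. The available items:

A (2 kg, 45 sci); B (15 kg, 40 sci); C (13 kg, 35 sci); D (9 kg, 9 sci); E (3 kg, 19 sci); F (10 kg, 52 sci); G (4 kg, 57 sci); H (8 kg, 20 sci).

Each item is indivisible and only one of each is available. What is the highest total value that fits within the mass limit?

This is a 0/1 knapsack; check combinations near the capacity.
- A+F+G+H: mass 2+10+4+8=24, value 45+52+57+20=174
- A+E+F+G: mass 2+3+10+4=19, value 45+19+52+57=173
- A+B+E+G: mass 2+15+3+4=24, value 45+40+19+57=161
Best: 174 sci.

174 sci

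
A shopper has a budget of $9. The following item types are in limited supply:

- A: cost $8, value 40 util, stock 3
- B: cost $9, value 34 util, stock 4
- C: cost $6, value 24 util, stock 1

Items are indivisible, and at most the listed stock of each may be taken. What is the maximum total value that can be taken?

Best selections within cost 9 and stock limits:
- 1×A: cost 8, value 40
- 1×B: cost 9, value 34
Best: 40 util.

40 util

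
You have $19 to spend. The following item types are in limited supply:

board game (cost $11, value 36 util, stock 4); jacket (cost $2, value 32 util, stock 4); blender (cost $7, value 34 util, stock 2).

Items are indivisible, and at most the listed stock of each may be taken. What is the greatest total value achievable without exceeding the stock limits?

Best selections within cost 19 and stock limits:
- 1×board game + 4×jacket: cost 19, value 164
- 4×jacket + 1×blender: cost 15, value 162
- 1×board game + 3×jacket: cost 17, value 132
Best: 164 util.

164 util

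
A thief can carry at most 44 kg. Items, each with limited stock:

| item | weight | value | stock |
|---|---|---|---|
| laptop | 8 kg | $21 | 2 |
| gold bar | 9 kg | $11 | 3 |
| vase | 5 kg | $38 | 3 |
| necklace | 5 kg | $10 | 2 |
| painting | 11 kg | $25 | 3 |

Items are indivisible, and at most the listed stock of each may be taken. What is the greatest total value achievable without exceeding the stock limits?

$181

Best selections within weight 44 and stock limits:
- 2×laptop + 3×vase + 1×painting: weight 42, value 181
- 1×laptop + 3×vase + 2×necklace + 1×painting: weight 44, value 180
- 2×laptop + 3×vase + 2×necklace: weight 41, value 176
Best: $181.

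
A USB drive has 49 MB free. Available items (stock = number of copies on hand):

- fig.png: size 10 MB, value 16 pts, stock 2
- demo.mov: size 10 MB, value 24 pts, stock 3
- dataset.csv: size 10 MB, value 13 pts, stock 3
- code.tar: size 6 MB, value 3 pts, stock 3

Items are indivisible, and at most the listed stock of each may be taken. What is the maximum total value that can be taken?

Top feasible selections:
- 1×fig.png + 3×demo.mov + 1×code.tar: size 46, value 91
- 1×fig.png + 3×demo.mov: size 40, value 88
- 3×demo.mov + 1×dataset.csv + 1×code.tar: size 46, value 88
- 3×demo.mov + 1×dataset.csv: size 40, value 85
Best: 91 pts.

91 pts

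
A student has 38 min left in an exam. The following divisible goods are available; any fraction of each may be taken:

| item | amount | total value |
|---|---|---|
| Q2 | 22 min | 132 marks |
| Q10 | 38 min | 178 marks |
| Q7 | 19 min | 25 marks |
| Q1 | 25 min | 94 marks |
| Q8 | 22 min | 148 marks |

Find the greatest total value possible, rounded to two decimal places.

Take in order of value per unit:
- Q8 (148/22 per unit): all 22 → value 148, running total 148.00
- Q2 (132/22 per unit): 16 of 22 → value 16×132/22 = 96.0000, running total 244.00
Total 244.00.

244.00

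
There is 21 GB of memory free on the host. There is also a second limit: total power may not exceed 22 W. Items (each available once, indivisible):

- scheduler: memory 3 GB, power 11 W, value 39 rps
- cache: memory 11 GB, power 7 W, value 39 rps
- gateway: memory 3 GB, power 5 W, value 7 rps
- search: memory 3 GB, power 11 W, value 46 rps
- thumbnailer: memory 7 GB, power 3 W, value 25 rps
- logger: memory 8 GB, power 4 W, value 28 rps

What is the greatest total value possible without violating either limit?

110 rps

Feasible sets respecting both limits:
- cache+search+thumbnailer: memory 21, power 21, value 110
- scheduler+cache+thumbnailer: memory 21, power 21, value 103
- search+thumbnailer+logger: memory 18, power 18, value 99
- scheduler+thumbnailer+logger: memory 18, power 18, value 92
Best: 110 rps.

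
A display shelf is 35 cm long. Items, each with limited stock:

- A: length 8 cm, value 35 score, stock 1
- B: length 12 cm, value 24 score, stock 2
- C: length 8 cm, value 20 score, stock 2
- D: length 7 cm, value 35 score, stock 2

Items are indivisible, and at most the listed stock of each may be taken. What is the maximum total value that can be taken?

Best selections within length 35 and stock limits:
- 1×A + 1×B + 2×D: length 34, value 129
- 1×A + 1×C + 2×D: length 30, value 125
- 1×B + 1×C + 2×D: length 34, value 114
- 1×A + 1×B + 1×C + 1×D: length 35, value 114
Best: 129 score.

129 score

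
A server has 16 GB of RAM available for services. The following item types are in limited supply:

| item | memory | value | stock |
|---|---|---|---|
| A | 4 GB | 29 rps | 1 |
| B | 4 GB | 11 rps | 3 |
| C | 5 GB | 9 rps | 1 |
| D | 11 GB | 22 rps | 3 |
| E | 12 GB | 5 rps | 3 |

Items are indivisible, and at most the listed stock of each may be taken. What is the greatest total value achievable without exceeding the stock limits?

62 rps

Best selections within memory 16 and stock limits:
- 1×A + 3×B: memory 16, value 62
- 1×A + 2×B: memory 12, value 51
- 1×A + 1×D: memory 15, value 51
- 1×A + 1×B + 1×C: memory 13, value 49
Best: 62 rps.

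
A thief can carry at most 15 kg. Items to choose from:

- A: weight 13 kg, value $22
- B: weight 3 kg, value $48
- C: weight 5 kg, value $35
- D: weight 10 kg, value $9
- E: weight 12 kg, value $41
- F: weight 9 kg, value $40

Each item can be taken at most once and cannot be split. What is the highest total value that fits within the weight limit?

$89

Check high-value combinations within 15 kg:
- B+E: weight 3+12=15, value 48+41=89
- B+F: weight 3+9=12, value 48+40=88
- B+C: weight 3+5=8, value 48+35=83
- C+F: weight 5+9=14, value 35+40=75
Best: $89.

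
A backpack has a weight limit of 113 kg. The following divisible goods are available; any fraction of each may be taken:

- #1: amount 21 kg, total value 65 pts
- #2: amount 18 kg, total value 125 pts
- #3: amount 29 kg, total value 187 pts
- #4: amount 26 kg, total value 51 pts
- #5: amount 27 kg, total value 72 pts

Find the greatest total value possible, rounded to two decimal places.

Take in order of value per unit:
- #2 (125/18 per unit): all 18 → value 125, running total 125.00
- #3 (187/29 per unit): all 29 → value 187, running total 312.00
- #1 (65/21 per unit): all 21 → value 65, running total 377.00
- #5 (72/27 per unit): all 27 → value 72, running total 449.00
- #4 (51/26 per unit): 18 of 26 → value 18×51/26 = 35.3077, running total 484.31
Total 484.31.

484.31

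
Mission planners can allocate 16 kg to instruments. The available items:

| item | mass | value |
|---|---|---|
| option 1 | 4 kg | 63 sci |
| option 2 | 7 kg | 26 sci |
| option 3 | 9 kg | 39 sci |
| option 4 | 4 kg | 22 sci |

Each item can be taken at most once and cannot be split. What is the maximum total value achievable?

111 sci

Check high-value combinations within 16 kg:
- option 1+option 2+option 4: mass 4+7+4=15, value 63+26+22=111
- option 1+option 3: mass 4+9=13, value 63+39=102
- option 1+option 2: mass 4+7=11, value 63+26=89
Best: 111 sci.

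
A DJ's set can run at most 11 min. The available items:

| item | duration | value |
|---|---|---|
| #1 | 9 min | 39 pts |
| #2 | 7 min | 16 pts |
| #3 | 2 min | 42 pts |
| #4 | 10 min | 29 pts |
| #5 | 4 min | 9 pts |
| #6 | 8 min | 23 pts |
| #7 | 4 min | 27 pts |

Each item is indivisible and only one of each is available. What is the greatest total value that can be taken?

This is a 0/1 knapsack; check combinations near the capacity.
- #1+#3: duration 9+2=11, value 39+42=81
- #3+#5+#7: duration 2+4+4=10, value 42+9+27=78
- #3+#7: duration 2+4=6, value 42+27=69
- #3+#6: duration 2+8=10, value 42+23=65
- #2+#3: duration 7+2=9, value 16+42=58
Best: 81 pts.

81 pts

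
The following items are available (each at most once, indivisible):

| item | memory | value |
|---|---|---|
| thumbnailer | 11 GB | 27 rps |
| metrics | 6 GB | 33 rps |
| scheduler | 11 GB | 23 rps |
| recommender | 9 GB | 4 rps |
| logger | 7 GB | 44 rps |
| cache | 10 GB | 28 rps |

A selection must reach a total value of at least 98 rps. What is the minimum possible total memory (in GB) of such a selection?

Subsets with value ≥ 98, sorted by total memory:
- metrics+logger+cache: memory 23, value 105
- thumbnailer+metrics+logger: memory 24, value 104
Minimum memory: 23 GB.

23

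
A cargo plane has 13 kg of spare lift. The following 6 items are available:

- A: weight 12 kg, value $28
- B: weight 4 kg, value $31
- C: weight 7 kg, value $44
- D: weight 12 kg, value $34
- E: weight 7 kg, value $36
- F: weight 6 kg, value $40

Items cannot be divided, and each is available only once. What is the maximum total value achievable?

$84

This is a 0/1 knapsack; check combinations near the capacity.
- C+F: weight 7+6=13, value 44+40=84
- E+F: weight 7+6=13, value 36+40=76
- B+C: weight 4+7=11, value 31+44=75
- B+F: weight 4+6=10, value 31+40=71
- B+E: weight 4+7=11, value 31+36=67
Best: $84.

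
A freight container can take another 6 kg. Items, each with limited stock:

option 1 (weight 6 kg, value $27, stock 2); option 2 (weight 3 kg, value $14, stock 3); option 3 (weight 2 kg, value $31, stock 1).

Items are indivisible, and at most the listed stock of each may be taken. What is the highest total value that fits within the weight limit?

Top feasible selections:
- 1×option 2 + 1×option 3: weight 5, value 45
- 1×option 3: weight 2, value 31
Best: $45.

$45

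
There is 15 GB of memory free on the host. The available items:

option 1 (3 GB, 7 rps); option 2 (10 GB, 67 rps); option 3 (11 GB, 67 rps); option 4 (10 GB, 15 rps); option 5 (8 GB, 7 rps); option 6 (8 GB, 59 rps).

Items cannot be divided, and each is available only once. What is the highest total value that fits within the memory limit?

This is a 0/1 knapsack; check combinations near the capacity.
- option 1+option 2: memory 3+10=13, value 7+67=74
- option 1+option 3: memory 3+11=14, value 7+67=74
- option 2: memory 10, value 67
- option 3: memory 11, value 67
- option 1+option 6: memory 3+8=11, value 7+59=66
Best: 74 rps.

74 rps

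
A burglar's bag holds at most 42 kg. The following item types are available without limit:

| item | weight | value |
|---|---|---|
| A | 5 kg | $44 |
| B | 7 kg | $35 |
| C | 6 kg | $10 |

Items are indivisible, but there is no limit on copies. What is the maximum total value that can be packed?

$352

Best value-per-unit is A at 44/5, and filling with it alone uses weight 8×5=40. No mix of the others beats 8×44 = 352.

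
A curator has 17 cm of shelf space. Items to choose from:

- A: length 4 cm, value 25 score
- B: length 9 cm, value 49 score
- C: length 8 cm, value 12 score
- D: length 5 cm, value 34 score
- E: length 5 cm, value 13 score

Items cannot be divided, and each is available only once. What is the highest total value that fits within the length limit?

This is a 0/1 knapsack; check combinations near the capacity.
- B+D: length 9+5=14, value 49+34=83
- A+B: length 4+9=13, value 25+49=74
- A+D+E: length 4+5+5=14, value 25+34+13=72
Best: 83 score.

83 score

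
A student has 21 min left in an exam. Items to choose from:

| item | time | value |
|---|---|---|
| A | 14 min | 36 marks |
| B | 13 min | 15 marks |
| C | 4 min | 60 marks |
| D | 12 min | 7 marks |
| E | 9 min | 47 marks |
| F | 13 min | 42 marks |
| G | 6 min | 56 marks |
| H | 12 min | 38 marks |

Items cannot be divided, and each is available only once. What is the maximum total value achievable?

Check high-value combinations within 21 min:
- C+E+G: time 4+9+6=19, value 60+47+56=163
- C+G: time 4+6=10, value 60+56=116
- C+E: time 4+9=13, value 60+47=107
- E+G: time 9+6=15, value 47+56=103
- C+F: time 4+13=17, value 60+42=102
Best: 163 marks.

163 marks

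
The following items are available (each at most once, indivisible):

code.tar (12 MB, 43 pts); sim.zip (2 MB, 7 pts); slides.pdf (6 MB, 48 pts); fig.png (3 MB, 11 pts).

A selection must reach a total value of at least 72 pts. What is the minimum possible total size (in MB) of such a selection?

Subsets with value ≥ 72, sorted by total size:
- code.tar+slides.pdf: size 18, value 91
- code.tar+sim.zip+slides.pdf: size 20, value 98
- code.tar+slides.pdf+fig.png: size 21, value 102
Minimum size: 18 MB.

18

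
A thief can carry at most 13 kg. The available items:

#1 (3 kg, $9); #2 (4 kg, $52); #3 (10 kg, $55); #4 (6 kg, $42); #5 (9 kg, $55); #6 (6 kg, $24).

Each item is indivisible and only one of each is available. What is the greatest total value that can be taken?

Check high-value combinations within 13 kg:
- #2+#5: weight 4+9=13, value 52+55=107
- #1+#2+#4: weight 3+4+6=13, value 9+52+42=103
- #2+#4: weight 4+6=10, value 52+42=94
- #1+#2+#6: weight 3+4+6=13, value 9+52+24=85
Best: $107.

$107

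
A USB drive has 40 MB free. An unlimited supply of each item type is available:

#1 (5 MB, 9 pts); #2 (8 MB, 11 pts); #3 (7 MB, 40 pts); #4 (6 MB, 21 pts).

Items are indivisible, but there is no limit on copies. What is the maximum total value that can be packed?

Best value-per-unit is #3 at 40/7; filling with it alone gives 5×40 = 200.
Optimal mix: 1×#1 + 5×#3 → size 40, value 209.

209 pts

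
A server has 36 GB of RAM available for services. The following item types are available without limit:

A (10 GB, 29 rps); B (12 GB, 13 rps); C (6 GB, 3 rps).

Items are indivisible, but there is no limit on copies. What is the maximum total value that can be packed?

90 rps

Best value-per-unit is A at 29/10; filling with it alone gives 3×29 = 87.
Optimal mix: 3×A + 1×C → memory 36, value 90.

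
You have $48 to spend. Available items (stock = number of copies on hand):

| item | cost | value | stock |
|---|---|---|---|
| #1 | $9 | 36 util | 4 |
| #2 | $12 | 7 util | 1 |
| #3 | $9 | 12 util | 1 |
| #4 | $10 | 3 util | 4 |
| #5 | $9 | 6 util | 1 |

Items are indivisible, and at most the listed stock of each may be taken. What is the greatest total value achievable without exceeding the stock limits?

156 util

Top feasible selections:
- 4×#1 + 1×#3: cost 45, value 156
- 4×#1 + 1×#2: cost 48, value 151
Best: 156 util.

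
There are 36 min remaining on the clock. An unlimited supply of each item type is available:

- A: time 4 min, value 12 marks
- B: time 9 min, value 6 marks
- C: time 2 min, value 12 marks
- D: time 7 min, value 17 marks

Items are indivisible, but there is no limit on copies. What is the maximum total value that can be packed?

216 marks

Best value-per-unit is C at 12/2, and filling with it alone uses time 18×2=36. No mix of the others beats 18×12 = 216.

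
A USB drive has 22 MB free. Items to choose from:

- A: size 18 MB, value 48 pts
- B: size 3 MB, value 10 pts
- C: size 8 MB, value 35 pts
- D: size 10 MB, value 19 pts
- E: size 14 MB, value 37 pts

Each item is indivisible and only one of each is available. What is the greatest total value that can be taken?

Check high-value combinations within 22 MB:
- C+E: size 8+14=22, value 35+37=72
- B+C+D: size 3+8+10=21, value 10+35+19=64
- A+B: size 18+3=21, value 48+10=58
- C+D: size 8+10=18, value 35+19=54
Best: 72 pts.

72 pts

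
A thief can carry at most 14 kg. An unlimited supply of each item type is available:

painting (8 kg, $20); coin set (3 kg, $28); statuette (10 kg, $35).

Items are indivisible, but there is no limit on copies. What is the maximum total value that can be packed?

$112

Best value-per-unit is coin set at 28/3, and filling with it alone uses weight 4×3=12. No mix of the others beats 4×28 = 112.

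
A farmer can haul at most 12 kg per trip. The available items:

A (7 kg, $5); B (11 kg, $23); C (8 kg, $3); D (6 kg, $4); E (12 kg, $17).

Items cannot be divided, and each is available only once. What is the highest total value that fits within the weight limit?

Check high-value combinations within 12 kg:
- B: weight 11, value 23
- E: weight 12, value 17
- A: weight 7, value 5
- D: weight 6, value 4
- C: weight 8, value 3
Best: $23.

$23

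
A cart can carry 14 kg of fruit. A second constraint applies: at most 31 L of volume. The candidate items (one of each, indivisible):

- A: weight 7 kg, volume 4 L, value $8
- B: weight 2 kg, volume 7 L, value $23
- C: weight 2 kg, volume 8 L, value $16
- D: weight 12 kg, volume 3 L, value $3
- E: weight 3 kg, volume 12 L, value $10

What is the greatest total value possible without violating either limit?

$57

Feasible sets respecting both limits:
- A+B+C+E: weight 14, volume 31, value 57
- B+C+E: weight 7, volume 27, value 49
- A+B+C: weight 11, volume 19, value 47
Best: $57.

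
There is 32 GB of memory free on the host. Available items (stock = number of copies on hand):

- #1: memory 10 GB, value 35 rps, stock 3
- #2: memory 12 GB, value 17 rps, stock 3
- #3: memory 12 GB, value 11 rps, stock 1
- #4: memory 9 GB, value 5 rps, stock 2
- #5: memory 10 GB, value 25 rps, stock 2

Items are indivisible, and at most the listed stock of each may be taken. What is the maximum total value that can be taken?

Top feasible selections:
- 3×#1: memory 30, value 105
- 2×#1 + 1×#5: memory 30, value 95
Best: 105 rps.

105 rps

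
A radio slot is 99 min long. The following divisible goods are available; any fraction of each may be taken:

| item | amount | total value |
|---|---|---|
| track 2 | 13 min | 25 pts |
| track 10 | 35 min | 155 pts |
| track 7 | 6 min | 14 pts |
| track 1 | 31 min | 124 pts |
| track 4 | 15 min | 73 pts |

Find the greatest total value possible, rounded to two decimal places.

389.08

Take in order of value per unit:
- track 4 (73/15 per unit): all 15 → value 73, running total 73.00
- track 10 (155/35 per unit): all 35 → value 155, running total 228.00
- track 1 (124/31 per unit): all 31 → value 124, running total 352.00
- track 7 (14/6 per unit): all 6 → value 14, running total 366.00
- track 2 (25/13 per unit): 12 of 13 → value 12×25/13 = 23.0769, running total 389.08
Total 389.08.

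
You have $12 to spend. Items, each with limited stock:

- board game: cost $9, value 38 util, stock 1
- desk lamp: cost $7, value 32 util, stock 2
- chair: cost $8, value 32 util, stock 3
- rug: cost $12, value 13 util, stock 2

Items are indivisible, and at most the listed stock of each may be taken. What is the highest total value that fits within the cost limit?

38 util

Top feasible selections:
- 1×board game: cost 9, value 38
- 1×desk lamp: cost 7, value 32
- 1×chair: cost 8, value 32
Best: 38 util.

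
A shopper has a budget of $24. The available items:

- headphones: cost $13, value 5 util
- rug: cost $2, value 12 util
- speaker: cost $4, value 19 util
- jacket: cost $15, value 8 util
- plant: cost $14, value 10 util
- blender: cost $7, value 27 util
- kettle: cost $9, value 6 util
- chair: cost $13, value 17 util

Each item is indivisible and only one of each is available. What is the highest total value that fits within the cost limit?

This is a 0/1 knapsack; check combinations near the capacity.
- rug+speaker+blender+kettle: cost 2+4+7+9=22, value 12+19+27+6=64
- speaker+blender+chair: cost 4+7+13=24, value 19+27+17=63
- rug+speaker+blender: cost 2+4+7=13, value 12+19+27=58
- rug+blender+chair: cost 2+7+13=22, value 12+27+17=56
- speaker+blender+kettle: cost 4+7+9=20, value 19+27+6=52
Best: 64 util.

64 util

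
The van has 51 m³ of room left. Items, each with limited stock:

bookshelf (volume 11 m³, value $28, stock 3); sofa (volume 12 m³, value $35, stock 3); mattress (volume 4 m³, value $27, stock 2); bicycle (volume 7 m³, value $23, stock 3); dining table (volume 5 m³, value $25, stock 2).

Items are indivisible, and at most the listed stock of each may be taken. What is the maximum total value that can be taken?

$208

Best selections within volume 51 and stock limits:
- 1×sofa + 2×mattress + 3×bicycle + 2×dining table: volume 51, value 208
- 1×bookshelf + 2×mattress + 3×bicycle + 2×dining table: volume 50, value 201
- 2×sofa + 2×mattress + 1×bicycle + 2×dining table: volume 49, value 197
- 2×sofa + 2×mattress + 2×bicycle + 1×dining table: volume 51, value 195
Best: $208.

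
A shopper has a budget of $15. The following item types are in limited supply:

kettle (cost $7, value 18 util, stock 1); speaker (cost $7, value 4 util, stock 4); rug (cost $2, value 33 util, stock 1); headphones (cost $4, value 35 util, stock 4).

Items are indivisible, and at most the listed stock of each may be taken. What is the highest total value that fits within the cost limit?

138 util

Top feasible selections:
- 1×rug + 3×headphones: cost 14, value 138
- 3×headphones: cost 12, value 105
- 1×rug + 2×headphones: cost 10, value 103
Best: 138 util.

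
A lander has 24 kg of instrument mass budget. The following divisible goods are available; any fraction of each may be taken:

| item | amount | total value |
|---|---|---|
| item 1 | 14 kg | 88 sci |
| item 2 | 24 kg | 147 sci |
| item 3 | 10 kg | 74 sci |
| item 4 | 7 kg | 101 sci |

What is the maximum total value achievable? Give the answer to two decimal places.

Take in order of value per unit:
- item 4 (101/7 per unit): all 7 → value 101, running total 101.00
- item 3 (74/10 per unit): all 10 → value 74, running total 175.00
- item 1 (88/14 per unit): 7 of 14 → value 7×88/14 = 44.0000, running total 219.00
Total 219.00.

219.00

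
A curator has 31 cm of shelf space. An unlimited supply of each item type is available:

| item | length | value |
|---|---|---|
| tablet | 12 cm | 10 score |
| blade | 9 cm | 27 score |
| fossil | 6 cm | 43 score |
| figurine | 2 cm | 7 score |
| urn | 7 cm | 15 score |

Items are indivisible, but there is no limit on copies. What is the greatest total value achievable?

Best value-per-unit is fossil at 43/6, and filling with it alone uses length 5×6=30. No mix of the others beats 5×43 = 215.

215 score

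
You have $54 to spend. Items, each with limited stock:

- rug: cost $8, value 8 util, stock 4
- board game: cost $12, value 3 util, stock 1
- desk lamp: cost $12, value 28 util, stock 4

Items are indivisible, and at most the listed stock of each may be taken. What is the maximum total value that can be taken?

Top feasible selections:
- 4×desk lamp: cost 48, value 112
- 2×rug + 3×desk lamp: cost 52, value 100
- 1×rug + 3×desk lamp: cost 44, value 92
- 1×board game + 3×desk lamp: cost 48, value 87
Best: 112 util.

112 util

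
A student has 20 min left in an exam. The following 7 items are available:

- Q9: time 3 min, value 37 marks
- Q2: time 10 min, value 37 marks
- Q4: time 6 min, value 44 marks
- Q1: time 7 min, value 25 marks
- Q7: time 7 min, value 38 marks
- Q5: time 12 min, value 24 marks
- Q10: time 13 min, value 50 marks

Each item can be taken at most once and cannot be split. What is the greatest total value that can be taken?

119 marks

Check high-value combinations within 20 min:
- Q9+Q4+Q7: time 3+6+7=16, value 37+44+38=119
- Q9+Q2+Q4: time 3+10+6=19, value 37+37+44=118
- Q9+Q2+Q7: time 3+10+7=20, value 37+37+38=112
- Q4+Q1+Q7: time 6+7+7=20, value 44+25+38=107
Best: 119 marks.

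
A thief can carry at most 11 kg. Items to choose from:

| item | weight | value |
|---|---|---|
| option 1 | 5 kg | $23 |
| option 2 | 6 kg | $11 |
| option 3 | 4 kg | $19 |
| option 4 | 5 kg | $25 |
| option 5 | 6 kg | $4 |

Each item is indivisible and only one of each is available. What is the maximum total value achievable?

Check high-value combinations within 11 kg:
- option 1+option 4: weight 5+5=10, value 23+25=48
- option 3+option 4: weight 4+5=9, value 19+25=44
- option 1+option 3: weight 5+4=9, value 23+19=42
- option 2+option 4: weight 6+5=11, value 11+25=36
Best: $48.

$48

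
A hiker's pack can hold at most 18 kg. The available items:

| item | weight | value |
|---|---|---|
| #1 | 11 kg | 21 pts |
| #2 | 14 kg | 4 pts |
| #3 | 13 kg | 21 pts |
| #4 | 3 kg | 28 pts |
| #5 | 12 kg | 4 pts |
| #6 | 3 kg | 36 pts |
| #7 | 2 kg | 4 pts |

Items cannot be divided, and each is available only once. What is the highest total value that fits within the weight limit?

85 pts

Check high-value combinations within 18 kg:
- #1+#4+#6: weight 11+3+3=17, value 21+28+36=85
- #4+#6+#7: weight 3+3+2=8, value 28+36+4=68
- #4+#5+#6: weight 3+12+3=18, value 28+4+36=68
Best: 85 pts.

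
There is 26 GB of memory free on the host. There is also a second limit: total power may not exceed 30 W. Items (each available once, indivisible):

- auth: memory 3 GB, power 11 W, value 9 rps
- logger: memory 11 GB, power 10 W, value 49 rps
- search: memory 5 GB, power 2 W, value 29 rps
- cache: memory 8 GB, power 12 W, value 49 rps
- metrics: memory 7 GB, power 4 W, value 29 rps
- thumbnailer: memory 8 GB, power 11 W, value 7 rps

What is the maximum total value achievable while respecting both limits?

Feasible sets respecting both limits:
- logger+search+cache: memory 24, power 24, value 127
- logger+cache+metrics: memory 26, power 26, value 127
- auth+logger+search+metrics: memory 26, power 27, value 116
- auth+search+cache+metrics: memory 23, power 29, value 116
Best: 127 rps.

127 rps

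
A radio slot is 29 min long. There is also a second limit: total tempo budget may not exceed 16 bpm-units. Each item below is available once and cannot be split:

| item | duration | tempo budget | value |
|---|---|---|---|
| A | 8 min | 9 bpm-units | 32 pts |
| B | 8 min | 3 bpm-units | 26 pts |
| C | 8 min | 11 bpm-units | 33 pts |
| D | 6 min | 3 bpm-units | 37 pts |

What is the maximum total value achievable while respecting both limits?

95 pts

Feasible sets respecting both limits:
- A+B+D: duration 22, tempo budget 15, value 95
- C+D: duration 14, tempo budget 14, value 70
- A+D: duration 14, tempo budget 12, value 69
Best: 95 pts.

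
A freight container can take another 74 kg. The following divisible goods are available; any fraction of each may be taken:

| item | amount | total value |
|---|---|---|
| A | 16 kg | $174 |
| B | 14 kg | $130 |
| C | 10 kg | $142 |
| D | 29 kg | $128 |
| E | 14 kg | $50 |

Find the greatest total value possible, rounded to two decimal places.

Take in order of value per unit:
- C (142/10 per unit): all 10 → value 142, running total 142.00
- A (174/16 per unit): all 16 → value 174, running total 316.00
- B (130/14 per unit): all 14 → value 130, running total 446.00
- D (128/29 per unit): all 29 → value 128, running total 574.00
- E (50/14 per unit): 5 of 14 → value 5×50/14 = 17.8571, running total 591.86
Total 591.86.

591.86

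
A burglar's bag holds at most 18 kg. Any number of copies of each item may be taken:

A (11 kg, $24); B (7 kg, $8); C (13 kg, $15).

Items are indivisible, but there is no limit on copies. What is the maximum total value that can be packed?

$32

Best value-per-unit is A at 24/11; filling with it alone gives 1×24 = 24.
Optimal mix: 1×A + 1×B → weight 18, value 32.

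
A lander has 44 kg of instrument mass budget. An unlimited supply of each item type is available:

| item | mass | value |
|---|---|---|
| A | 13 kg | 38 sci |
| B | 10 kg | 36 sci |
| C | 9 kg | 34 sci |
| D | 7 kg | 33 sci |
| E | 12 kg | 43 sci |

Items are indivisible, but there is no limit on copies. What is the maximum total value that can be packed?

Best value-per-unit is D at 33/7; filling with it alone gives 6×33 = 198.
Optimal mix: 1×C + 5×D → mass 44, value 199.

199 sci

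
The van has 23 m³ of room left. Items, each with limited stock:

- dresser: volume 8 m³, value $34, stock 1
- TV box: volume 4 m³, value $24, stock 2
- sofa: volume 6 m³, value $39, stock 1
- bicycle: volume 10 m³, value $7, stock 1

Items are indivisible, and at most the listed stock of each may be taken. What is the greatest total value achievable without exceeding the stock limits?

Top feasible selections:
- 1×dresser + 2×TV box + 1×sofa: volume 22, value 121
- 1×dresser + 1×TV box + 1×sofa: volume 18, value 97
Best: $121.

$121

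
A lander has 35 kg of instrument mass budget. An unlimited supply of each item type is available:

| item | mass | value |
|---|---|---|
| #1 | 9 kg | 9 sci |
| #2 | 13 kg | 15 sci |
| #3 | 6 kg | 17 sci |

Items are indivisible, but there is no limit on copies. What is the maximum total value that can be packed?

85 sci

Best value-per-unit is #3 at 17/6, and filling with it alone uses mass 5×6=30. No mix of the others beats 5×17 = 85.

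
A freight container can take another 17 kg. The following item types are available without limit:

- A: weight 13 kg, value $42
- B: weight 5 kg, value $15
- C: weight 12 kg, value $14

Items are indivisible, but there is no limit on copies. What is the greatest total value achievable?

Best value-per-unit is A at 42/13; filling with it alone gives 1×42 = 42.
Optimal mix: 3×B → weight 15, value 45.

$45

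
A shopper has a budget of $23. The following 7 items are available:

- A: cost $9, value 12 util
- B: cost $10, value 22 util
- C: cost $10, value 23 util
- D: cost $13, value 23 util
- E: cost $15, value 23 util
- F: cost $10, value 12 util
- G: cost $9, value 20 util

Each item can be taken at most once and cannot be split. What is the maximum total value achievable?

Check high-value combinations within $23:
- C+D: cost 10+13=23, value 23+23=46
- B+C: cost 10+10=20, value 22+23=45
- B+D: cost 10+13=23, value 22+23=45
- C+G: cost 10+9=19, value 23+20=43
- D+G: cost 13+9=22, value 23+20=43
Best: 46 util.

46 util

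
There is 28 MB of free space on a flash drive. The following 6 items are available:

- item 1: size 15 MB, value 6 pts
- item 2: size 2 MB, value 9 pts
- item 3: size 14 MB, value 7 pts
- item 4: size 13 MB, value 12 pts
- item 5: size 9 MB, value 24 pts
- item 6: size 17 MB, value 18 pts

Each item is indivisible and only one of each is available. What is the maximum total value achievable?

This is a 0/1 knapsack; check combinations near the capacity.
- item 2+item 5+item 6: size 2+9+17=28, value 9+24+18=51
- item 2+item 4+item 5: size 2+13+9=24, value 9+12+24=45
- item 5+item 6: size 9+17=26, value 24+18=42
- item 2+item 3+item 5: size 2+14+9=25, value 9+7+24=40
Best: 51 pts.

51 pts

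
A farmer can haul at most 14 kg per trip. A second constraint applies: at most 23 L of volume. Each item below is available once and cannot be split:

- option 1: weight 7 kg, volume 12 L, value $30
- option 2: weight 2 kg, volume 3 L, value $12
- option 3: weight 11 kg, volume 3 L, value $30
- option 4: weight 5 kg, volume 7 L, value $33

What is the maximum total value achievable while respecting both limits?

$75

Feasible sets respecting both limits:
- option 1+option 2+option 4: weight 14, volume 22, value 75
- option 1+option 4: weight 12, volume 19, value 63
- option 2+option 4: weight 7, volume 10, value 45
Best: $75.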